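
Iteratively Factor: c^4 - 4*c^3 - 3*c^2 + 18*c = (c)*(c^3 - 4*c^2 - 3*c + 18) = c*(c - 3)*(c^2 - c - 6) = c*(c - 3)^2*(c + 2)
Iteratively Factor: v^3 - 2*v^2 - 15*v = (v - 5)*(v^2 + 3*v) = (v - 5)*(v + 3)*(v)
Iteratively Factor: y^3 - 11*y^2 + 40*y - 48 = (y - 4)*(y^2 - 7*y + 12) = (y - 4)^2*(y - 3)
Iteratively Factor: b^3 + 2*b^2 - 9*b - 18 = (b + 3)*(b^2 - b - 6) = (b + 2)*(b + 3)*(b - 3)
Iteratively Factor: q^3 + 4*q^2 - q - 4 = (q + 4)*(q^2 - 1) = (q + 1)*(q + 4)*(q - 1)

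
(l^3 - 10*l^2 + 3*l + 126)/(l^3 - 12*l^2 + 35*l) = (l^2 - 3*l - 18)/(l*(l - 5))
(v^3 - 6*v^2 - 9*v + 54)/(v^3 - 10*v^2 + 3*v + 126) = (v - 3)/(v - 7)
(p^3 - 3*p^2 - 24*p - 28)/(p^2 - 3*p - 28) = (p^2 + 4*p + 4)/(p + 4)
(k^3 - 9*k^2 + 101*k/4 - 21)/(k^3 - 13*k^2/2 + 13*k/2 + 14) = (k - 3/2)/(k + 1)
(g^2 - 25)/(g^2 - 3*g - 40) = (g - 5)/(g - 8)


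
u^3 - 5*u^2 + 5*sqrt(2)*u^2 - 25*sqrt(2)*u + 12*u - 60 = (u - 5)*(u + 2*sqrt(2))*(u + 3*sqrt(2))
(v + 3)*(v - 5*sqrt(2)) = v^2 - 5*sqrt(2)*v + 3*v - 15*sqrt(2)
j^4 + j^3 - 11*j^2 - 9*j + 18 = (j - 3)*(j - 1)*(j + 2)*(j + 3)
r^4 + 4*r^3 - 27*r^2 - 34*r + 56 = (r - 4)*(r - 1)*(r + 2)*(r + 7)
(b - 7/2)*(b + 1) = b^2 - 5*b/2 - 7/2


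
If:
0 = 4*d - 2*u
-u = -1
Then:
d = 1/2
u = 1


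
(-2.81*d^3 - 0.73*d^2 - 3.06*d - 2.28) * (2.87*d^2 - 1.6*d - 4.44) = -8.0647*d^5 + 2.4009*d^4 + 4.8622*d^3 + 1.5936*d^2 + 17.2344*d + 10.1232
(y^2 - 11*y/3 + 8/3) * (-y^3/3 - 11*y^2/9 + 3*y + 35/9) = -y^5/3 + 178*y^3/27 - 280*y^2/27 - 169*y/27 + 280/27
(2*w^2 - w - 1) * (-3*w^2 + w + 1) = -6*w^4 + 5*w^3 + 4*w^2 - 2*w - 1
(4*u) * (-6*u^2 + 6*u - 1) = -24*u^3 + 24*u^2 - 4*u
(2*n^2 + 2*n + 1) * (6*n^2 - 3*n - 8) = 12*n^4 + 6*n^3 - 16*n^2 - 19*n - 8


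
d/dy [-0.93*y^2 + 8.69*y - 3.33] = 8.69 - 1.86*y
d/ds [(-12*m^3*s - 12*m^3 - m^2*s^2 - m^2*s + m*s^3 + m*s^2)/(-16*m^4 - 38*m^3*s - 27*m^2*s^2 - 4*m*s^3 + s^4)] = m*(192*m^5 - 160*m^4*s - 440*m^4 - 174*m^3*s^2 - 240*m^3*s + 2*m^2*s^3 + 31*m^2*s^2 + 3*m*s^4 + 9*m*s^3 - s^5 - 2*s^4)/(256*m^7 + 960*m^6*s + 1348*m^5*s^2 + 832*m^4*s^3 + 169*m^3*s^4 - 29*m^2*s^5 - 9*m*s^6 + s^7)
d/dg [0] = 0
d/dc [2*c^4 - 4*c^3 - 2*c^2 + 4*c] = 8*c^3 - 12*c^2 - 4*c + 4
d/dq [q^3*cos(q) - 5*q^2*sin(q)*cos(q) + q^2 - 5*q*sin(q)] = -q^3*sin(q) + 3*q^2*cos(q) - 5*q^2*cos(2*q) - 5*q*sin(2*q) - 5*q*cos(q) + 2*q - 5*sin(q)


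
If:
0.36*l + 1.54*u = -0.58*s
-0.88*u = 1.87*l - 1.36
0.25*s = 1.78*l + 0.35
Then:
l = -2.62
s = -17.27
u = 7.12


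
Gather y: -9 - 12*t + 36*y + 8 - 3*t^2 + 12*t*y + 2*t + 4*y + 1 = -3*t^2 - 10*t + y*(12*t + 40)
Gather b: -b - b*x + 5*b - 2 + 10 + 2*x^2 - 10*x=b*(4 - x) + 2*x^2 - 10*x + 8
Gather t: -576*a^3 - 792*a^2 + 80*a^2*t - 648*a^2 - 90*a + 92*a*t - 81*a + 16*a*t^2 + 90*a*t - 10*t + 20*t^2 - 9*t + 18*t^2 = -576*a^3 - 1440*a^2 - 171*a + t^2*(16*a + 38) + t*(80*a^2 + 182*a - 19)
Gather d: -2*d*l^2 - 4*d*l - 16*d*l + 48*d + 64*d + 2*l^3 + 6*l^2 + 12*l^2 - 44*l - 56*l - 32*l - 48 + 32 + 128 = d*(-2*l^2 - 20*l + 112) + 2*l^3 + 18*l^2 - 132*l + 112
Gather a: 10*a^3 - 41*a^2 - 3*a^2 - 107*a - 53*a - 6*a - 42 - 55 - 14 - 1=10*a^3 - 44*a^2 - 166*a - 112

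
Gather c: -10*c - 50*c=-60*c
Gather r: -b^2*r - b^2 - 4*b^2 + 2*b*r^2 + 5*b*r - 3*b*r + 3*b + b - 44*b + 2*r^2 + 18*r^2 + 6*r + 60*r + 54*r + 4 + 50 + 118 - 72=-5*b^2 - 40*b + r^2*(2*b + 20) + r*(-b^2 + 2*b + 120) + 100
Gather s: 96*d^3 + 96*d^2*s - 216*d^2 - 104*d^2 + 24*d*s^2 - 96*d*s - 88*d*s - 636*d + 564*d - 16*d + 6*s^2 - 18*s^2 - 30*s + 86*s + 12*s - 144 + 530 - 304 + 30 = 96*d^3 - 320*d^2 - 88*d + s^2*(24*d - 12) + s*(96*d^2 - 184*d + 68) + 112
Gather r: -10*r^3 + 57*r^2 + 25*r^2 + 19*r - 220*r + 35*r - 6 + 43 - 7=-10*r^3 + 82*r^2 - 166*r + 30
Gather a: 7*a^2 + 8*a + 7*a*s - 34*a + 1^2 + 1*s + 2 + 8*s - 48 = 7*a^2 + a*(7*s - 26) + 9*s - 45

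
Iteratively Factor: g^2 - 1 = (g + 1)*(g - 1)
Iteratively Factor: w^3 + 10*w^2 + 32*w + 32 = (w + 4)*(w^2 + 6*w + 8) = (w + 4)^2*(w + 2)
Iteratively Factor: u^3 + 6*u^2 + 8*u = (u + 2)*(u^2 + 4*u) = (u + 2)*(u + 4)*(u)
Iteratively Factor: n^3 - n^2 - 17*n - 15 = (n + 1)*(n^2 - 2*n - 15) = (n - 5)*(n + 1)*(n + 3)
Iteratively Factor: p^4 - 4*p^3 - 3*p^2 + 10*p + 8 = (p + 1)*(p^3 - 5*p^2 + 2*p + 8) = (p - 4)*(p + 1)*(p^2 - p - 2) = (p - 4)*(p - 2)*(p + 1)*(p + 1)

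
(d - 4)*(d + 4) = d^2 - 16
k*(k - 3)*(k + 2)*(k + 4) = k^4 + 3*k^3 - 10*k^2 - 24*k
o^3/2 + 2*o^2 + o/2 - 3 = (o/2 + 1)*(o - 1)*(o + 3)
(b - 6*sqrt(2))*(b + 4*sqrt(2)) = b^2 - 2*sqrt(2)*b - 48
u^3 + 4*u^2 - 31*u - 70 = (u - 5)*(u + 2)*(u + 7)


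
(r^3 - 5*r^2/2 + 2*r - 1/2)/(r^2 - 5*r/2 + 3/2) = (2*r^2 - 3*r + 1)/(2*r - 3)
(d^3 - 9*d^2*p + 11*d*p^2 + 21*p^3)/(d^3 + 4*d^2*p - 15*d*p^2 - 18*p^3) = (d - 7*p)/(d + 6*p)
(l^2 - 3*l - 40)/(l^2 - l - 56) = (l + 5)/(l + 7)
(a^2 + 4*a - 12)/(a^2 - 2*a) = (a + 6)/a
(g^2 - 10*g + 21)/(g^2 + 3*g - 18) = (g - 7)/(g + 6)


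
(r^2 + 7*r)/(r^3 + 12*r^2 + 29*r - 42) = r/(r^2 + 5*r - 6)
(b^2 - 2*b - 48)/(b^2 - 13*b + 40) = (b + 6)/(b - 5)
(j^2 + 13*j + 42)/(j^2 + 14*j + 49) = (j + 6)/(j + 7)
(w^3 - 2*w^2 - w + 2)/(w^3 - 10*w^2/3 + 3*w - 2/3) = 3*(w + 1)/(3*w - 1)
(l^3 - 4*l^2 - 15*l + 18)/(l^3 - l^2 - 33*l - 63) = (l^2 - 7*l + 6)/(l^2 - 4*l - 21)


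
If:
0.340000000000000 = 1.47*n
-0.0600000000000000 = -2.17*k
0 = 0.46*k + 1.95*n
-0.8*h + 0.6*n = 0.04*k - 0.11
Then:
No Solution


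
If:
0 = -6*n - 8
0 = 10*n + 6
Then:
No Solution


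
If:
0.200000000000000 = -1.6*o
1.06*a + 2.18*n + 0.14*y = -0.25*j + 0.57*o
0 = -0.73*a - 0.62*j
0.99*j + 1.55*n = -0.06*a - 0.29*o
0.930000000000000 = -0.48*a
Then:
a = -1.94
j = 2.28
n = -1.36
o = -0.12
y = 31.24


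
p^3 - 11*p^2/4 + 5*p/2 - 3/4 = (p - 1)^2*(p - 3/4)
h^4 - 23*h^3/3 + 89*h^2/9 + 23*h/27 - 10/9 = (h - 6)*(h - 5/3)*(h - 1/3)*(h + 1/3)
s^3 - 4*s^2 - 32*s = s*(s - 8)*(s + 4)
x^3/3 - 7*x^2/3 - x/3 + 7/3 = (x/3 + 1/3)*(x - 7)*(x - 1)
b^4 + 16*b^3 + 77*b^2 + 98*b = b*(b + 2)*(b + 7)^2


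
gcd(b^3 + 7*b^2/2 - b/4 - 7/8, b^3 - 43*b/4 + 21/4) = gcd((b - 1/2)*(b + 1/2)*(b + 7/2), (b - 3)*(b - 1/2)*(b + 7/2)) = b^2 + 3*b - 7/4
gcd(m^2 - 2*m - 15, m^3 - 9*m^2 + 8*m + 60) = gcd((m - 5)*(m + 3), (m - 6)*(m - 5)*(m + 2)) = m - 5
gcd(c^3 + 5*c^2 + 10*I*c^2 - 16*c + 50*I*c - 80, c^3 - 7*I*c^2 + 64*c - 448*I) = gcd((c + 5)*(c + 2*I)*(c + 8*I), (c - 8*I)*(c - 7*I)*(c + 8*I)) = c + 8*I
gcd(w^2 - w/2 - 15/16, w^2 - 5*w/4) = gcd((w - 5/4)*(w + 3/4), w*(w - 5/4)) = w - 5/4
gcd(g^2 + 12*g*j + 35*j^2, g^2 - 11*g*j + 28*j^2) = 1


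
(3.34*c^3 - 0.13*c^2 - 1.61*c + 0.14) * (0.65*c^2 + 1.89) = 2.171*c^5 - 0.0845*c^4 + 5.2661*c^3 - 0.1547*c^2 - 3.0429*c + 0.2646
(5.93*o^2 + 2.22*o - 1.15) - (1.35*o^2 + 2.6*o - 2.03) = 4.58*o^2 - 0.38*o + 0.88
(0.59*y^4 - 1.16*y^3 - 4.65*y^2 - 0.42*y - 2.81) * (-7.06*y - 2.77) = -4.1654*y^5 + 6.5553*y^4 + 36.0422*y^3 + 15.8457*y^2 + 21.002*y + 7.7837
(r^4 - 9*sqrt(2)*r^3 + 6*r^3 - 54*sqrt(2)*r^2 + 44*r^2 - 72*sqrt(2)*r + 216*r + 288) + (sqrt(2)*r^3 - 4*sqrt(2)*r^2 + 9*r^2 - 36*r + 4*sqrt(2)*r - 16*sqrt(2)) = r^4 - 8*sqrt(2)*r^3 + 6*r^3 - 58*sqrt(2)*r^2 + 53*r^2 - 68*sqrt(2)*r + 180*r - 16*sqrt(2) + 288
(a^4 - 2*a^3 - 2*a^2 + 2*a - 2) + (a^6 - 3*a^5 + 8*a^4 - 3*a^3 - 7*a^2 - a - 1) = a^6 - 3*a^5 + 9*a^4 - 5*a^3 - 9*a^2 + a - 3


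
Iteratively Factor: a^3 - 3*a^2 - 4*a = (a - 4)*(a^2 + a) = a*(a - 4)*(a + 1)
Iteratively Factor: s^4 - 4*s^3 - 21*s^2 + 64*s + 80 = (s + 1)*(s^3 - 5*s^2 - 16*s + 80) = (s - 4)*(s + 1)*(s^2 - s - 20) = (s - 5)*(s - 4)*(s + 1)*(s + 4)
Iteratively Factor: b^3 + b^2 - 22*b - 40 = (b + 4)*(b^2 - 3*b - 10) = (b - 5)*(b + 4)*(b + 2)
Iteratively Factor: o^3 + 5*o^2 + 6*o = (o)*(o^2 + 5*o + 6) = o*(o + 2)*(o + 3)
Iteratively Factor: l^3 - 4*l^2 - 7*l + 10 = (l + 2)*(l^2 - 6*l + 5) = (l - 1)*(l + 2)*(l - 5)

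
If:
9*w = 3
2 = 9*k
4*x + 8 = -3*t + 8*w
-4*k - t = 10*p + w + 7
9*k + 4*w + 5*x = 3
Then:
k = 2/9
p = -49/75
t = -76/45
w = 1/3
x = -1/15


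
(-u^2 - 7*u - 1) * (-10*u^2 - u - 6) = 10*u^4 + 71*u^3 + 23*u^2 + 43*u + 6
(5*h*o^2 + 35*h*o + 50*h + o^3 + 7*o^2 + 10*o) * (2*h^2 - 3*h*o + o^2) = 10*h^3*o^2 + 70*h^3*o + 100*h^3 - 13*h^2*o^3 - 91*h^2*o^2 - 130*h^2*o + 2*h*o^4 + 14*h*o^3 + 20*h*o^2 + o^5 + 7*o^4 + 10*o^3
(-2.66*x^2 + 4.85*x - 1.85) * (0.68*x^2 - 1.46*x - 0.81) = -1.8088*x^4 + 7.1816*x^3 - 6.1844*x^2 - 1.2275*x + 1.4985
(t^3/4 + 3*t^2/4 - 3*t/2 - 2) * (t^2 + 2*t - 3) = t^5/4 + 5*t^4/4 - 3*t^3/4 - 29*t^2/4 + t/2 + 6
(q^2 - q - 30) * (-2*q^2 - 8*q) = -2*q^4 - 6*q^3 + 68*q^2 + 240*q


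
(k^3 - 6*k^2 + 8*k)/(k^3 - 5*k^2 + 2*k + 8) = k/(k + 1)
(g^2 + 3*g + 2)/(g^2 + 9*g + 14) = (g + 1)/(g + 7)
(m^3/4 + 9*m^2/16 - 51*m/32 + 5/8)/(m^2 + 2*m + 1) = (8*m^3 + 18*m^2 - 51*m + 20)/(32*(m^2 + 2*m + 1))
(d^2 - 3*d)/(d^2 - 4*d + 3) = d/(d - 1)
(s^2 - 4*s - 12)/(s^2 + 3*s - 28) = (s^2 - 4*s - 12)/(s^2 + 3*s - 28)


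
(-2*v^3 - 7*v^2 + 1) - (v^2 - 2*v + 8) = -2*v^3 - 8*v^2 + 2*v - 7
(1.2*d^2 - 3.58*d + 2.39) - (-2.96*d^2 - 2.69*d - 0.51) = 4.16*d^2 - 0.89*d + 2.9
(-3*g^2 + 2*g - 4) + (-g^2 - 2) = -4*g^2 + 2*g - 6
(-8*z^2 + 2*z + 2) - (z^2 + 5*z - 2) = -9*z^2 - 3*z + 4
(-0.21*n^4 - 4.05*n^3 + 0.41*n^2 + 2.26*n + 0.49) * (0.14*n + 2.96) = -0.0294*n^5 - 1.1886*n^4 - 11.9306*n^3 + 1.53*n^2 + 6.7582*n + 1.4504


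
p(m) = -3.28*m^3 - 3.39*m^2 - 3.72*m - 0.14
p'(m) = -9.84*m^2 - 6.78*m - 3.72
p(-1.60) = 10.57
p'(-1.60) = -18.06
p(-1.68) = 12.09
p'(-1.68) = -20.10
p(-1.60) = 10.57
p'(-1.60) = -18.06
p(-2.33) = 31.61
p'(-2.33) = -41.34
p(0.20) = -1.05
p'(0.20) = -5.47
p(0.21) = -1.10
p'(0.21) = -5.58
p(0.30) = -1.65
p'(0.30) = -6.64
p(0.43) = -2.63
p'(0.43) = -8.45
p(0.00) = -0.14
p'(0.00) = -3.72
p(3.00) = -130.37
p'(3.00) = -112.62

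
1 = 1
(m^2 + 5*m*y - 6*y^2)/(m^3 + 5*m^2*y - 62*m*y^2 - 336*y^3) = (-m + y)/(-m^2 + m*y + 56*y^2)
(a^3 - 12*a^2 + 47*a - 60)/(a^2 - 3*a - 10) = (a^2 - 7*a + 12)/(a + 2)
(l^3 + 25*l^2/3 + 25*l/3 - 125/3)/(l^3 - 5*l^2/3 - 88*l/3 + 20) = (3*l^2 + 10*l - 25)/(3*l^2 - 20*l + 12)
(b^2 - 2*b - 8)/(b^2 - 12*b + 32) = (b + 2)/(b - 8)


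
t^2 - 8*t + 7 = (t - 7)*(t - 1)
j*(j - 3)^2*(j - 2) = j^4 - 8*j^3 + 21*j^2 - 18*j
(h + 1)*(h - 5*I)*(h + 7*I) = h^3 + h^2 + 2*I*h^2 + 35*h + 2*I*h + 35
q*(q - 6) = q^2 - 6*q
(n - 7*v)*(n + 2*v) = n^2 - 5*n*v - 14*v^2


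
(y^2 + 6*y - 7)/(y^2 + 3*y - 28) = (y - 1)/(y - 4)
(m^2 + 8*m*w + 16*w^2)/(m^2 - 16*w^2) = (-m - 4*w)/(-m + 4*w)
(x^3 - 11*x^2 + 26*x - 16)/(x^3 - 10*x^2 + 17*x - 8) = (x - 2)/(x - 1)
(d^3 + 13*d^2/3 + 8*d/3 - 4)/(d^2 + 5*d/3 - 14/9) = 3*(d^2 + 5*d + 6)/(3*d + 7)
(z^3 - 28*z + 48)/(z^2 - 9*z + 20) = (z^2 + 4*z - 12)/(z - 5)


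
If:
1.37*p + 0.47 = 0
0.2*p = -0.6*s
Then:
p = -0.34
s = 0.11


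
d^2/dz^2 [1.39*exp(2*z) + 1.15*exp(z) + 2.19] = (5.56*exp(z) + 1.15)*exp(z)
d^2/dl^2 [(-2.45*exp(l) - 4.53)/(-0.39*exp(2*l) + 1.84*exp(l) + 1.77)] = (0.372645*exp(4*l) + 4.514172*exp(3*l) + 0.395226000000001*exp(2*l) + 19.865844*exp(l) - 7.077699)*exp(l)/(0.059319*exp(6*l) - 0.839592*exp(5*l) + 3.153501*exp(4*l) + 1.391408*exp(3*l) - 14.312043*exp(2*l) - 17.293608*exp(l) - 5.545233)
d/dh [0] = 0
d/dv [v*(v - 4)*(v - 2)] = 3*v^2 - 12*v + 8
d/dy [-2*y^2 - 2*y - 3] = -4*y - 2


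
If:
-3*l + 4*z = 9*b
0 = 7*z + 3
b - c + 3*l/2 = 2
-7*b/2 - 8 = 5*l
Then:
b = 72/161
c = -712/161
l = -44/23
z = -3/7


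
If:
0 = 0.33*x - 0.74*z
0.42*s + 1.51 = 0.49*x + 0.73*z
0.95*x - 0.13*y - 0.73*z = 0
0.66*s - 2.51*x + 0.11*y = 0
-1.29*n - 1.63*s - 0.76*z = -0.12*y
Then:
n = 12.24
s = -10.18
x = -3.39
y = -16.28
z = -1.51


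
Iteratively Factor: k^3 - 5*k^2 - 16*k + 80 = (k + 4)*(k^2 - 9*k + 20) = (k - 5)*(k + 4)*(k - 4)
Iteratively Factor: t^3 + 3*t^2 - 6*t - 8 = (t - 2)*(t^2 + 5*t + 4) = (t - 2)*(t + 1)*(t + 4)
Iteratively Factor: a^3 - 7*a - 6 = (a + 2)*(a^2 - 2*a - 3) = (a - 3)*(a + 2)*(a + 1)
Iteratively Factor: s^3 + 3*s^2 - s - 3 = (s + 1)*(s^2 + 2*s - 3) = (s + 1)*(s + 3)*(s - 1)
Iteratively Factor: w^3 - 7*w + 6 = (w + 3)*(w^2 - 3*w + 2) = (w - 1)*(w + 3)*(w - 2)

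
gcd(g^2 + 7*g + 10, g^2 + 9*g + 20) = g + 5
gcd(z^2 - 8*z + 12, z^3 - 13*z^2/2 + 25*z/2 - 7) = z - 2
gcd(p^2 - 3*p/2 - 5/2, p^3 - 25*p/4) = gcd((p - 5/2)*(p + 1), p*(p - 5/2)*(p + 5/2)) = p - 5/2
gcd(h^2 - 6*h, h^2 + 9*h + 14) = 1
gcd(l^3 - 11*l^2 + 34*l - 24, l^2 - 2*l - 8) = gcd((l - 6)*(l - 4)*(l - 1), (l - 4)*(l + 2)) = l - 4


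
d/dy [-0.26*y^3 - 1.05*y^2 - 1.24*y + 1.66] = -0.78*y^2 - 2.1*y - 1.24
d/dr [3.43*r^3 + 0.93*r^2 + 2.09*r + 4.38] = 10.29*r^2 + 1.86*r + 2.09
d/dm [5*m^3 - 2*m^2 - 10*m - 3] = 15*m^2 - 4*m - 10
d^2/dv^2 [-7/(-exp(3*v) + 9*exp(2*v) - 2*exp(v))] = 7*((-9*exp(2*v) + 36*exp(v) - 2)*(exp(2*v) - 9*exp(v) + 2) + 2*(3*exp(2*v) - 18*exp(v) + 2)^2)*exp(-v)/(exp(2*v) - 9*exp(v) + 2)^3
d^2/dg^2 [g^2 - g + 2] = 2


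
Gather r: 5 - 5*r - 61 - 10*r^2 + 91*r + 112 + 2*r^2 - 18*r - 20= -8*r^2 + 68*r + 36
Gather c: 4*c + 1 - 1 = 4*c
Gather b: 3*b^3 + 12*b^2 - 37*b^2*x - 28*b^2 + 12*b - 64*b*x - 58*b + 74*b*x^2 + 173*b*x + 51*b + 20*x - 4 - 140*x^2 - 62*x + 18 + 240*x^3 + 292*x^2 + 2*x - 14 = 3*b^3 + b^2*(-37*x - 16) + b*(74*x^2 + 109*x + 5) + 240*x^3 + 152*x^2 - 40*x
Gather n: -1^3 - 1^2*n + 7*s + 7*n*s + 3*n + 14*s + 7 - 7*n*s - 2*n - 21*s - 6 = 0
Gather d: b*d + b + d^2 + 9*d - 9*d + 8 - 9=b*d + b + d^2 - 1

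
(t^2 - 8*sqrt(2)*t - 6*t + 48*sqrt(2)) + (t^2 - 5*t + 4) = 2*t^2 - 8*sqrt(2)*t - 11*t + 4 + 48*sqrt(2)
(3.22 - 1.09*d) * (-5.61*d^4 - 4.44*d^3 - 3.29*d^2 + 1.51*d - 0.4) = 6.1149*d^5 - 13.2246*d^4 - 10.7107*d^3 - 12.2397*d^2 + 5.2982*d - 1.288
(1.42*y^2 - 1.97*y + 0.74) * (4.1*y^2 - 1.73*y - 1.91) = 5.822*y^4 - 10.5336*y^3 + 3.7299*y^2 + 2.4825*y - 1.4134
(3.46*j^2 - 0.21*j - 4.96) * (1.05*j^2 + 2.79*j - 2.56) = 3.633*j^4 + 9.4329*j^3 - 14.6515*j^2 - 13.3008*j + 12.6976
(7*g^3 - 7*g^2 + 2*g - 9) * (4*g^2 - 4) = 28*g^5 - 28*g^4 - 20*g^3 - 8*g^2 - 8*g + 36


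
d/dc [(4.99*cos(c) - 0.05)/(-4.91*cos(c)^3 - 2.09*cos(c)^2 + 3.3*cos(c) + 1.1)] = (-49.0018*cos(c)^3 - 9.6926*cos(c)^2 + 0.209*cos(c) - 5.654)*sin(c)/(24.1081*cos(c)^6 + 20.5238*cos(c)^5 - 28.0379*cos(c)^4 - 24.596*cos(c)^3 + 6.292*cos(c)^2 + 7.26*cos(c) + 1.21)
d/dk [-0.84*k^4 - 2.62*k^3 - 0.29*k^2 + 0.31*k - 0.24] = -3.36*k^3 - 7.86*k^2 - 0.58*k + 0.31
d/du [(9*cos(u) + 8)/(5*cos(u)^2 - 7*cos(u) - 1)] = (45*cos(u)^2 + 80*cos(u) - 47)*sin(u)/(5*sin(u)^2 + 7*cos(u) - 4)^2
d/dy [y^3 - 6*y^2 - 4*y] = 3*y^2 - 12*y - 4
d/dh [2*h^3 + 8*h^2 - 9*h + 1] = 6*h^2 + 16*h - 9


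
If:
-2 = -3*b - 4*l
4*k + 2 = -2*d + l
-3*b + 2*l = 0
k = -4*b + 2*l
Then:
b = 2/9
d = -7/18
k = -2/9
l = 1/3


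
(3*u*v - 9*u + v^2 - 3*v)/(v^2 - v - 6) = (3*u + v)/(v + 2)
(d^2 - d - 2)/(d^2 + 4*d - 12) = (d + 1)/(d + 6)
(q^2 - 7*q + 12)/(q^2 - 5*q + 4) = (q - 3)/(q - 1)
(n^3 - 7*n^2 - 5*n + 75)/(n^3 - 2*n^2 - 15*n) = (n - 5)/n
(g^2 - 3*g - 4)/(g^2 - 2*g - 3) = (g - 4)/(g - 3)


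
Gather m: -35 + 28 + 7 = 0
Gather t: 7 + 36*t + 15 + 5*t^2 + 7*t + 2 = 5*t^2 + 43*t + 24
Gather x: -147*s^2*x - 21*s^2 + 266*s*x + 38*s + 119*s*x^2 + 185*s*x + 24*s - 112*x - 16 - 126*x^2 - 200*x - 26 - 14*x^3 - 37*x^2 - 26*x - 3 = -21*s^2 + 62*s - 14*x^3 + x^2*(119*s - 163) + x*(-147*s^2 + 451*s - 338) - 45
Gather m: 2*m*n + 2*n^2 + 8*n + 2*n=2*m*n + 2*n^2 + 10*n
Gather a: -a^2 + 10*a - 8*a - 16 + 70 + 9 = -a^2 + 2*a + 63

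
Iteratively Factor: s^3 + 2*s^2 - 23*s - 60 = (s - 5)*(s^2 + 7*s + 12) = (s - 5)*(s + 3)*(s + 4)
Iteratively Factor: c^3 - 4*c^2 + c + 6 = (c - 2)*(c^2 - 2*c - 3) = (c - 2)*(c + 1)*(c - 3)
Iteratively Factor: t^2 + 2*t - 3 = (t - 1)*(t + 3)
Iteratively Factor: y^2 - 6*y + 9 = (y - 3)*(y - 3)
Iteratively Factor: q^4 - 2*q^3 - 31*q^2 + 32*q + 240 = (q - 4)*(q^3 + 2*q^2 - 23*q - 60) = (q - 4)*(q + 3)*(q^2 - q - 20) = (q - 4)*(q + 3)*(q + 4)*(q - 5)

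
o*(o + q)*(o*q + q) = o^3*q + o^2*q^2 + o^2*q + o*q^2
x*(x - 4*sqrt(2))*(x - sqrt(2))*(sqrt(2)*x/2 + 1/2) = sqrt(2)*x^4/2 - 9*x^3/2 + 3*sqrt(2)*x^2/2 + 4*x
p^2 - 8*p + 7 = (p - 7)*(p - 1)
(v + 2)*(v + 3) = v^2 + 5*v + 6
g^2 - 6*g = g*(g - 6)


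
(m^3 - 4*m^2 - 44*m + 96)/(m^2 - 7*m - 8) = (m^2 + 4*m - 12)/(m + 1)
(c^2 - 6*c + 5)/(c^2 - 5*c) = (c - 1)/c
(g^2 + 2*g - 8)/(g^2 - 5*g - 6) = (-g^2 - 2*g + 8)/(-g^2 + 5*g + 6)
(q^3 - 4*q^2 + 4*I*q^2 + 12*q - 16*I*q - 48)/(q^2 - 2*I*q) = q - 4 + 6*I - 24*I/q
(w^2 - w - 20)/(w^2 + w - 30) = (w + 4)/(w + 6)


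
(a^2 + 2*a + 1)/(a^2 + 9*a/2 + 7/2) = 2*(a + 1)/(2*a + 7)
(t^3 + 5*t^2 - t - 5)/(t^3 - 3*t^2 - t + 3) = (t + 5)/(t - 3)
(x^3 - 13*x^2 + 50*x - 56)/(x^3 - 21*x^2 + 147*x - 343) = (x^2 - 6*x + 8)/(x^2 - 14*x + 49)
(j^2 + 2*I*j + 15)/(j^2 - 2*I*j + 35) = (j - 3*I)/(j - 7*I)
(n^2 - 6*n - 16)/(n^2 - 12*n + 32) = (n + 2)/(n - 4)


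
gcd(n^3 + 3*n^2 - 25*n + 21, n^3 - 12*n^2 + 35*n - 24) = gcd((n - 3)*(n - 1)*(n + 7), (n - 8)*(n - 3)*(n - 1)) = n^2 - 4*n + 3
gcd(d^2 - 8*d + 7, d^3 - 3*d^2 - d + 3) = d - 1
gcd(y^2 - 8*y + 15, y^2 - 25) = y - 5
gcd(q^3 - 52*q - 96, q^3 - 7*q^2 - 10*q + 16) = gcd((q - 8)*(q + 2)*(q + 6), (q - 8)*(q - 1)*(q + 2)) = q^2 - 6*q - 16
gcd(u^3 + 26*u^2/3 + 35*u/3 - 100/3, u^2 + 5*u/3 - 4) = u - 4/3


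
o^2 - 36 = (o - 6)*(o + 6)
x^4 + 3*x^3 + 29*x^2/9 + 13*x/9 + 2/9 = (x + 1/3)*(x + 2/3)*(x + 1)^2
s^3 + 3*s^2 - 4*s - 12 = (s - 2)*(s + 2)*(s + 3)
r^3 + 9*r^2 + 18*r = r*(r + 3)*(r + 6)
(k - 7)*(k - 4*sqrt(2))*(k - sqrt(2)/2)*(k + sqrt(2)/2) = k^4 - 7*k^3 - 4*sqrt(2)*k^3 - k^2/2 + 28*sqrt(2)*k^2 + 2*sqrt(2)*k + 7*k/2 - 14*sqrt(2)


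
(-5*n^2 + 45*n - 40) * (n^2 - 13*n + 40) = -5*n^4 + 110*n^3 - 825*n^2 + 2320*n - 1600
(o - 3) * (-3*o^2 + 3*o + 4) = -3*o^3 + 12*o^2 - 5*o - 12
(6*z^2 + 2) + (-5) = 6*z^2 - 3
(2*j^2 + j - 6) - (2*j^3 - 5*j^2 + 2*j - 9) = -2*j^3 + 7*j^2 - j + 3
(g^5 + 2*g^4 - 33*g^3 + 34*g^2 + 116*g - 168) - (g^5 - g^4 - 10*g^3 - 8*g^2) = 3*g^4 - 23*g^3 + 42*g^2 + 116*g - 168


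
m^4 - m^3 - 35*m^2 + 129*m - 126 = (m - 3)^2*(m - 2)*(m + 7)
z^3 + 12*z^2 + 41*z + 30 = (z + 1)*(z + 5)*(z + 6)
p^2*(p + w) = p^3 + p^2*w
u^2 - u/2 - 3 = (u - 2)*(u + 3/2)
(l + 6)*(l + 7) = l^2 + 13*l + 42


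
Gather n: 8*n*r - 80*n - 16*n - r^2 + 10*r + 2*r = n*(8*r - 96) - r^2 + 12*r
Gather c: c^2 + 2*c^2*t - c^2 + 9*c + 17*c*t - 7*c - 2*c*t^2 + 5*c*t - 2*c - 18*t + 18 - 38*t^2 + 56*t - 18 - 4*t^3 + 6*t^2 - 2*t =2*c^2*t + c*(-2*t^2 + 22*t) - 4*t^3 - 32*t^2 + 36*t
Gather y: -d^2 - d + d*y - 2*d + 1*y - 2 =-d^2 - 3*d + y*(d + 1) - 2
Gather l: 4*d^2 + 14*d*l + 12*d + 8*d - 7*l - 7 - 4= 4*d^2 + 20*d + l*(14*d - 7) - 11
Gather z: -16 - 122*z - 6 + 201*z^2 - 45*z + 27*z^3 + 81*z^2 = 27*z^3 + 282*z^2 - 167*z - 22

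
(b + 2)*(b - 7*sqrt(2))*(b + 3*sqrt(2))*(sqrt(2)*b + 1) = sqrt(2)*b^4 - 7*b^3 + 2*sqrt(2)*b^3 - 46*sqrt(2)*b^2 - 14*b^2 - 92*sqrt(2)*b - 42*b - 84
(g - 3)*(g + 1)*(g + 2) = g^3 - 7*g - 6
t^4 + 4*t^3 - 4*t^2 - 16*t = t*(t - 2)*(t + 2)*(t + 4)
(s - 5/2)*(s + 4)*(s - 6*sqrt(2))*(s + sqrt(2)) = s^4 - 5*sqrt(2)*s^3 + 3*s^3/2 - 22*s^2 - 15*sqrt(2)*s^2/2 - 18*s + 50*sqrt(2)*s + 120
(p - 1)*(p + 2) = p^2 + p - 2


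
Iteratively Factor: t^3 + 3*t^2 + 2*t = (t + 1)*(t^2 + 2*t) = t*(t + 1)*(t + 2)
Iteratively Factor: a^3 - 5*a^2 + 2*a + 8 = (a - 4)*(a^2 - a - 2) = (a - 4)*(a - 2)*(a + 1)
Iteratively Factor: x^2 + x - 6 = (x - 2)*(x + 3)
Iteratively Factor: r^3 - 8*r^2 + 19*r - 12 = (r - 1)*(r^2 - 7*r + 12) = (r - 4)*(r - 1)*(r - 3)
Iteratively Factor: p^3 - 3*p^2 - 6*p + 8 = (p - 4)*(p^2 + p - 2) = (p - 4)*(p + 2)*(p - 1)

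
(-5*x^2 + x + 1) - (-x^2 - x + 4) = -4*x^2 + 2*x - 3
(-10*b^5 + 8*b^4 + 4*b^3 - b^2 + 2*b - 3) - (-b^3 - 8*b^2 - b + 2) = -10*b^5 + 8*b^4 + 5*b^3 + 7*b^2 + 3*b - 5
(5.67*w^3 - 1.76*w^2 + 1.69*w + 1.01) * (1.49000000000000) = 8.4483*w^3 - 2.6224*w^2 + 2.5181*w + 1.5049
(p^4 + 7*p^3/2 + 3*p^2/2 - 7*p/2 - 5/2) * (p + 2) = p^5 + 11*p^4/2 + 17*p^3/2 - p^2/2 - 19*p/2 - 5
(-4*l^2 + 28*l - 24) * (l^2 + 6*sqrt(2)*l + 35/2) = -4*l^4 - 24*sqrt(2)*l^3 + 28*l^3 - 94*l^2 + 168*sqrt(2)*l^2 - 144*sqrt(2)*l + 490*l - 420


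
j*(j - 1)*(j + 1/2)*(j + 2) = j^4 + 3*j^3/2 - 3*j^2/2 - j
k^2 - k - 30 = (k - 6)*(k + 5)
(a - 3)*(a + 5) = a^2 + 2*a - 15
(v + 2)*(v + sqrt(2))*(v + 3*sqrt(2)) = v^3 + 2*v^2 + 4*sqrt(2)*v^2 + 6*v + 8*sqrt(2)*v + 12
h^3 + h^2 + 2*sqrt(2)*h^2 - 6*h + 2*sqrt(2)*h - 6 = (h + 1)*(h - sqrt(2))*(h + 3*sqrt(2))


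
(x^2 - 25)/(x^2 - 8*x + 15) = (x + 5)/(x - 3)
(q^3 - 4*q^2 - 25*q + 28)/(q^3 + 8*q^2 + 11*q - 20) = (q - 7)/(q + 5)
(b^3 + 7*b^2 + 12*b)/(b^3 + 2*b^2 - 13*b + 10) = b*(b^2 + 7*b + 12)/(b^3 + 2*b^2 - 13*b + 10)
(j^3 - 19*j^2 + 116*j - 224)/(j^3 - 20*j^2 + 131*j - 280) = (j - 4)/(j - 5)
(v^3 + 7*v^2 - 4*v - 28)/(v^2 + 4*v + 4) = (v^2 + 5*v - 14)/(v + 2)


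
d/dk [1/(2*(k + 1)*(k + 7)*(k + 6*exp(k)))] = ((k + 1)*(k + 7)*(-6*exp(k) - 1) - (k + 1)*(k + 6*exp(k)) - (k + 7)*(k + 6*exp(k)))/(2*(k + 1)^2*(k + 7)^2*(k + 6*exp(k))^2)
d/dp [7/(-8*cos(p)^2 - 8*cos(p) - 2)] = -14*sin(p)/(2*cos(p) + 1)^3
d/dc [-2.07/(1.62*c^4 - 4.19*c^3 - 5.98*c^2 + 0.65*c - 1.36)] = (13.4136*c^3 - 26.0199*c^2 - 24.7572*c + 1.3455)/(-1.62*c^4 + 4.19*c^3 + 5.98*c^2 - 0.65*c + 1.36)^2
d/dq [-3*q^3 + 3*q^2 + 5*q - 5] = -9*q^2 + 6*q + 5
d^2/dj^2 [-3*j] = 0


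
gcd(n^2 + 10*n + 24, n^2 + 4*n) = n + 4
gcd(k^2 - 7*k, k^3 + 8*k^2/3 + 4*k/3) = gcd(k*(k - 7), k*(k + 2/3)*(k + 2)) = k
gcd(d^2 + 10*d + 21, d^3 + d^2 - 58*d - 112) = d + 7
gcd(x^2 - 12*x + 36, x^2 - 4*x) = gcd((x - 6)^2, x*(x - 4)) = 1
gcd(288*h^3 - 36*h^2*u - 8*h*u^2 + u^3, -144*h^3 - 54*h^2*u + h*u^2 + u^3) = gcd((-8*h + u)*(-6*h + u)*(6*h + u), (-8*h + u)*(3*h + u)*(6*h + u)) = -48*h^2 - 2*h*u + u^2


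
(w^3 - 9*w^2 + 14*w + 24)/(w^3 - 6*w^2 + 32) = (w^2 - 5*w - 6)/(w^2 - 2*w - 8)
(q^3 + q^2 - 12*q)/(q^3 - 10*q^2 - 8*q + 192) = q*(q - 3)/(q^2 - 14*q + 48)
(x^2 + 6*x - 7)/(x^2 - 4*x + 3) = (x + 7)/(x - 3)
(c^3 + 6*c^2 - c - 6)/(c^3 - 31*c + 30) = (c + 1)/(c - 5)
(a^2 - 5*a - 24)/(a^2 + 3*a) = (a - 8)/a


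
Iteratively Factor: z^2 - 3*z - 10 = (z + 2)*(z - 5)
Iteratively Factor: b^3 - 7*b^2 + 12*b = (b - 3)*(b^2 - 4*b) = (b - 4)*(b - 3)*(b)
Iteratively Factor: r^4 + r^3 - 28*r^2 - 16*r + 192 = (r + 4)*(r^3 - 3*r^2 - 16*r + 48) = (r - 4)*(r + 4)*(r^2 + r - 12) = (r - 4)*(r + 4)^2*(r - 3)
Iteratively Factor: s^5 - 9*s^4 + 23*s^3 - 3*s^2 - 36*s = (s - 3)*(s^4 - 6*s^3 + 5*s^2 + 12*s) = (s - 3)^2*(s^3 - 3*s^2 - 4*s) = (s - 3)^2*(s + 1)*(s^2 - 4*s) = (s - 4)*(s - 3)^2*(s + 1)*(s)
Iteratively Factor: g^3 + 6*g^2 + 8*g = (g + 2)*(g^2 + 4*g) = (g + 2)*(g + 4)*(g)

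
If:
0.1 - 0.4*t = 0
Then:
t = 0.25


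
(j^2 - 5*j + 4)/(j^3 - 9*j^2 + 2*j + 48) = (j^2 - 5*j + 4)/(j^3 - 9*j^2 + 2*j + 48)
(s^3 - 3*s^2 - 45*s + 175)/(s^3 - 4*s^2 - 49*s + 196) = (s^2 - 10*s + 25)/(s^2 - 11*s + 28)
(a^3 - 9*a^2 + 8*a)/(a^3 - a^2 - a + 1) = a*(a - 8)/(a^2 - 1)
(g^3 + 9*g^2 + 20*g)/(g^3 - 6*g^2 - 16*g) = (g^2 + 9*g + 20)/(g^2 - 6*g - 16)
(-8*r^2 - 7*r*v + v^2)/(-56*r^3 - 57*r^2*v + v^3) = 1/(7*r + v)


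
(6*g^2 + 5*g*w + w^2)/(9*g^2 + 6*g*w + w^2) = (2*g + w)/(3*g + w)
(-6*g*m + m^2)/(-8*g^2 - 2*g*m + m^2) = m*(6*g - m)/(8*g^2 + 2*g*m - m^2)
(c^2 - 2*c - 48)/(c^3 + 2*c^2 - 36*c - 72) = (c - 8)/(c^2 - 4*c - 12)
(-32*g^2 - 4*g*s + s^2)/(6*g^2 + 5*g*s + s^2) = (-32*g^2 - 4*g*s + s^2)/(6*g^2 + 5*g*s + s^2)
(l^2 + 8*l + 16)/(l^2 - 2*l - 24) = (l + 4)/(l - 6)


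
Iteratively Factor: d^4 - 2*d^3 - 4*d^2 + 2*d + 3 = (d + 1)*(d^3 - 3*d^2 - d + 3) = (d - 3)*(d + 1)*(d^2 - 1) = (d - 3)*(d + 1)^2*(d - 1)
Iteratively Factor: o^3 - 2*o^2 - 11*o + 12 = (o - 1)*(o^2 - o - 12) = (o - 1)*(o + 3)*(o - 4)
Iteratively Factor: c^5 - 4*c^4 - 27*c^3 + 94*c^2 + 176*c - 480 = (c - 4)*(c^4 - 27*c^2 - 14*c + 120) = (c - 4)*(c + 3)*(c^3 - 3*c^2 - 18*c + 40) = (c - 4)*(c - 2)*(c + 3)*(c^2 - c - 20) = (c - 4)*(c - 2)*(c + 3)*(c + 4)*(c - 5)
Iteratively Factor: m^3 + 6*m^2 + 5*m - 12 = (m - 1)*(m^2 + 7*m + 12) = (m - 1)*(m + 3)*(m + 4)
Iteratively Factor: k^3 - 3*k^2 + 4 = (k + 1)*(k^2 - 4*k + 4) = (k - 2)*(k + 1)*(k - 2)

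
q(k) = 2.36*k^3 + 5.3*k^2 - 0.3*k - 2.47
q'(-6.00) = 190.98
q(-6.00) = -319.63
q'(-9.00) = 477.78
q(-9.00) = -1290.91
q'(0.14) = 1.32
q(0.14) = -2.40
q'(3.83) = 144.15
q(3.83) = 206.72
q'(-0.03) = -0.61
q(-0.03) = -2.46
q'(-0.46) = -3.68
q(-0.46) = -1.44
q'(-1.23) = -2.63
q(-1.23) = 1.53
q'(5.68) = 288.33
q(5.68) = 599.29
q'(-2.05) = 7.72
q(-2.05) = 0.09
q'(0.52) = 7.13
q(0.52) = -0.86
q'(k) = 7.08*k^2 + 10.6*k - 0.3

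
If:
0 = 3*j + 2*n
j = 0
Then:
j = 0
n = 0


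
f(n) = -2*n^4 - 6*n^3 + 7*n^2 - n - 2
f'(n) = -8*n^3 - 18*n^2 + 14*n - 1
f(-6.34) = -1416.62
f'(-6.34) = 1225.44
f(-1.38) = 21.23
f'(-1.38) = -33.57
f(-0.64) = 2.74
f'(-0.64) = -15.24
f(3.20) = -339.84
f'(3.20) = -402.66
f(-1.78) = 35.72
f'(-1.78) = -37.83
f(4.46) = -1190.87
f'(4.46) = -1006.34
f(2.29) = -94.64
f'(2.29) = -159.41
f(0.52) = -1.62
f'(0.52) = 0.29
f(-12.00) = -30086.00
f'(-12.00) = 11063.00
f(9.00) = -16940.00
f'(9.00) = -7165.00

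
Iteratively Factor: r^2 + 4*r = (r + 4)*(r)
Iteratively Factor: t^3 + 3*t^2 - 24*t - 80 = (t + 4)*(t^2 - t - 20) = (t - 5)*(t + 4)*(t + 4)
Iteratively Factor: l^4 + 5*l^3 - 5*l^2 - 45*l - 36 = (l + 1)*(l^3 + 4*l^2 - 9*l - 36) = (l + 1)*(l + 4)*(l^2 - 9) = (l - 3)*(l + 1)*(l + 4)*(l + 3)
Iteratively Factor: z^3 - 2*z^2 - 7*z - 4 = (z + 1)*(z^2 - 3*z - 4) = (z - 4)*(z + 1)*(z + 1)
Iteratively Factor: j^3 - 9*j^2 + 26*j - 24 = (j - 4)*(j^2 - 5*j + 6) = (j - 4)*(j - 2)*(j - 3)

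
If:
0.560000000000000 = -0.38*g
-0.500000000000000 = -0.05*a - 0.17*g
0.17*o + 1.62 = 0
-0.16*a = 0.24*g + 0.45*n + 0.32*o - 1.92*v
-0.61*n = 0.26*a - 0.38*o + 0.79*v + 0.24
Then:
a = 15.01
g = -1.47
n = -9.25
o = -9.53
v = -2.69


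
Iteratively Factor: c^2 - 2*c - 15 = (c - 5)*(c + 3)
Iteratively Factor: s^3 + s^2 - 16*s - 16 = (s + 1)*(s^2 - 16) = (s + 1)*(s + 4)*(s - 4)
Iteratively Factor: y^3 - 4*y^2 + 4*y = (y - 2)*(y^2 - 2*y) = y*(y - 2)*(y - 2)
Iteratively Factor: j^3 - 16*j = (j)*(j^2 - 16) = j*(j + 4)*(j - 4)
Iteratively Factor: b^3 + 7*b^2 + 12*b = (b)*(b^2 + 7*b + 12) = b*(b + 4)*(b + 3)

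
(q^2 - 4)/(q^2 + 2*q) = (q - 2)/q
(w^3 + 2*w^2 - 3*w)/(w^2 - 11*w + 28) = w*(w^2 + 2*w - 3)/(w^2 - 11*w + 28)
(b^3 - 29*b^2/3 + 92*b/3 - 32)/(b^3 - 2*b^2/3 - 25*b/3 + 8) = (b^2 - 7*b + 12)/(b^2 + 2*b - 3)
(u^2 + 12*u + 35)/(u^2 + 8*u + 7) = (u + 5)/(u + 1)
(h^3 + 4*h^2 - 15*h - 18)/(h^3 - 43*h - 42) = (h - 3)/(h - 7)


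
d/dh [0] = 0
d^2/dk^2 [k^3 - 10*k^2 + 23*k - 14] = 6*k - 20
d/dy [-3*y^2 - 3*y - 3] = -6*y - 3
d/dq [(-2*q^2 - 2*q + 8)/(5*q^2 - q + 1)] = 6*(2*q^2 - 14*q + 1)/(25*q^4 - 10*q^3 + 11*q^2 - 2*q + 1)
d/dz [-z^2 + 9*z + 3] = 9 - 2*z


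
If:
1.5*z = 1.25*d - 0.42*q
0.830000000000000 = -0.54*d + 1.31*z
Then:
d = 2.42592592592593*z - 1.53703703703704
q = 3.64858906525573*z - 4.57451499118166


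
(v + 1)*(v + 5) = v^2 + 6*v + 5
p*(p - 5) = p^2 - 5*p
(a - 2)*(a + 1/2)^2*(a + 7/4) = a^4 + 3*a^3/4 - 7*a^2/2 - 57*a/16 - 7/8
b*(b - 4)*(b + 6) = b^3 + 2*b^2 - 24*b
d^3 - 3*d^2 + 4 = (d - 2)^2*(d + 1)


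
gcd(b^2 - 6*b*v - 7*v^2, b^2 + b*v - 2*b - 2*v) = b + v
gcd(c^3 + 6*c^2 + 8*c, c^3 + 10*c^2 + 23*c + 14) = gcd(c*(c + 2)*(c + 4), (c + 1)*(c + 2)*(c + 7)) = c + 2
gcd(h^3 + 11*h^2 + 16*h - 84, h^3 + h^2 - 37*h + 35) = h + 7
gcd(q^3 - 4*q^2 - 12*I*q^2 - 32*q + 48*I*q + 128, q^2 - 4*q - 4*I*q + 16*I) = q^2 + q*(-4 - 4*I) + 16*I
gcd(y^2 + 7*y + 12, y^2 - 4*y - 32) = y + 4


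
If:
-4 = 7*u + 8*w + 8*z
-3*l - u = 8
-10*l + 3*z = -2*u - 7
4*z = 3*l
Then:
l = -36/55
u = -332/55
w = 58/11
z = -27/55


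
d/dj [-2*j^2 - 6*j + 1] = -4*j - 6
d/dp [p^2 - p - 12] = 2*p - 1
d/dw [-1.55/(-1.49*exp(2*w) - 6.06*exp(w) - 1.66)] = (-4.619*exp(w) - 9.393)*exp(w)/(1.49*exp(2*w) + 6.06*exp(w) + 1.66)^2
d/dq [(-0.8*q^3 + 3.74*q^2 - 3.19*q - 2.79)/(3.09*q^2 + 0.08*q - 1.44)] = (-2.472*q^4 - 0.128*q^3 + 13.6123*q^2 + 6.471*q + 4.8168)/(9.5481*q^4 + 0.4944*q^3 - 8.8928*q^2 - 0.2304*q + 2.0736)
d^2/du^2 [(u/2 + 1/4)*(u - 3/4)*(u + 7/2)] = 3*u + 13/4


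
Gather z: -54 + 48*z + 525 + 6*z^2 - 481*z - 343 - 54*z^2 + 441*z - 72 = -48*z^2 + 8*z + 56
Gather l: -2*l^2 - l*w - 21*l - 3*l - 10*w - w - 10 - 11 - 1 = -2*l^2 + l*(-w - 24) - 11*w - 22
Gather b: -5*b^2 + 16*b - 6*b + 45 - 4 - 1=-5*b^2 + 10*b + 40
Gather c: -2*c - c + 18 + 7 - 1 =24 - 3*c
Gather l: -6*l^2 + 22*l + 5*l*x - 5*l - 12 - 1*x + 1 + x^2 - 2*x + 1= -6*l^2 + l*(5*x + 17) + x^2 - 3*x - 10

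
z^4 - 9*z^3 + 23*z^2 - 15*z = z*(z - 5)*(z - 3)*(z - 1)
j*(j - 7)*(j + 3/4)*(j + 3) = j^4 - 13*j^3/4 - 24*j^2 - 63*j/4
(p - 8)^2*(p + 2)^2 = p^4 - 12*p^3 + 4*p^2 + 192*p + 256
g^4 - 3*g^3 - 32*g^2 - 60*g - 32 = (g - 8)*(g + 1)*(g + 2)^2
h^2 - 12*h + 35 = (h - 7)*(h - 5)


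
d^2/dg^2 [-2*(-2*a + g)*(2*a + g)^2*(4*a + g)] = -16*a^2 - 72*a*g - 24*g^2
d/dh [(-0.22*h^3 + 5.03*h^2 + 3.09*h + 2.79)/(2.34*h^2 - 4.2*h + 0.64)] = (-0.5148*h^4 + 1.848*h^3 - 28.779*h^2 - 6.6188*h + 13.6956)/(5.4756*h^4 - 19.656*h^3 + 20.6352*h^2 - 5.376*h + 0.4096)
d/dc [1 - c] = -1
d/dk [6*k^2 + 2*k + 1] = 12*k + 2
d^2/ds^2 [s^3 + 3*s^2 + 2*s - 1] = 6*s + 6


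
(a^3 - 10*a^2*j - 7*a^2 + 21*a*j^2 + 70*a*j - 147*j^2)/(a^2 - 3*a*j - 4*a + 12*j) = (a^2 - 7*a*j - 7*a + 49*j)/(a - 4)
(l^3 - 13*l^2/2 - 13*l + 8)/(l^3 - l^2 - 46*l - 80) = (l - 1/2)/(l + 5)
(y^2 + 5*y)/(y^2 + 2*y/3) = 3*(y + 5)/(3*y + 2)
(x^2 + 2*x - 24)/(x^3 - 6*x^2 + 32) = (x + 6)/(x^2 - 2*x - 8)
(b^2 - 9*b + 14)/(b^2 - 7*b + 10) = (b - 7)/(b - 5)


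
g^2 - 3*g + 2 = (g - 2)*(g - 1)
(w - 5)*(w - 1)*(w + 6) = w^3 - 31*w + 30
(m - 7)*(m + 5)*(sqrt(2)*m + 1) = sqrt(2)*m^3 - 2*sqrt(2)*m^2 + m^2 - 35*sqrt(2)*m - 2*m - 35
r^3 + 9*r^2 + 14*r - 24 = (r - 1)*(r + 4)*(r + 6)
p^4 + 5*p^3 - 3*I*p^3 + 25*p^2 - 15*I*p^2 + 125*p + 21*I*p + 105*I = (p + 5)*(p - 7*I)*(p + I)*(p + 3*I)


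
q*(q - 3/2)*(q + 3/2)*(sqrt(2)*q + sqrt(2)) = sqrt(2)*q^4 + sqrt(2)*q^3 - 9*sqrt(2)*q^2/4 - 9*sqrt(2)*q/4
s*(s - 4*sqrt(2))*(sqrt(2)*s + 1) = sqrt(2)*s^3 - 7*s^2 - 4*sqrt(2)*s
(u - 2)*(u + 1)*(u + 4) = u^3 + 3*u^2 - 6*u - 8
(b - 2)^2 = b^2 - 4*b + 4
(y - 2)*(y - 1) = y^2 - 3*y + 2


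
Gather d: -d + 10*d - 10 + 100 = 9*d + 90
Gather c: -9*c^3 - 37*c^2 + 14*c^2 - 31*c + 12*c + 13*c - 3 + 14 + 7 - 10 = -9*c^3 - 23*c^2 - 6*c + 8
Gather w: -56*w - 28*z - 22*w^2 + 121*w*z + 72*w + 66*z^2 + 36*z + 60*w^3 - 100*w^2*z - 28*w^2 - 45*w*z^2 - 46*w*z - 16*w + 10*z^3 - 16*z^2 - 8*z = 60*w^3 + w^2*(-100*z - 50) + w*(-45*z^2 + 75*z) + 10*z^3 + 50*z^2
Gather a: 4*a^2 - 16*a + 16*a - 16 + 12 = 4*a^2 - 4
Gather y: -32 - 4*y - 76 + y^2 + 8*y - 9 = y^2 + 4*y - 117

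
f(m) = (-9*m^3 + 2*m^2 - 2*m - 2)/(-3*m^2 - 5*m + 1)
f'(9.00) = 2.90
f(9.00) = 22.37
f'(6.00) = 2.81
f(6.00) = 13.77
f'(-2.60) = -15.97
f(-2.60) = -27.85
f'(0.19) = -4242.50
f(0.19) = 40.64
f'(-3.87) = 0.36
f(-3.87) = -22.67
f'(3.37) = 2.57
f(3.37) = 6.62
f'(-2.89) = -6.90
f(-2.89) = -24.75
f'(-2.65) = -13.69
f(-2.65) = -27.11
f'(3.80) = 2.63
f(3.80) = 7.74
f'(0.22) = -246.49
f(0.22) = 9.95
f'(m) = (6*m + 5)*(-9*m^3 + 2*m^2 - 2*m - 2)/(-3*m^2 - 5*m + 1)^2 + (-27*m^2 + 4*m - 2)/(-3*m^2 - 5*m + 1) = (27*m^4 + 90*m^3 - 43*m^2 - 8*m - 12)/(9*m^4 + 30*m^3 + 19*m^2 - 10*m + 1)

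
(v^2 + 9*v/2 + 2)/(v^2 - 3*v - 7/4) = 2*(v + 4)/(2*v - 7)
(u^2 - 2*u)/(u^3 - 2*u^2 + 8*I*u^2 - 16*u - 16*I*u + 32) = u/(u^2 + 8*I*u - 16)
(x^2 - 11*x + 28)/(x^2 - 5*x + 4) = (x - 7)/(x - 1)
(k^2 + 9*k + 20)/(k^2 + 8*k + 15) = (k + 4)/(k + 3)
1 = 1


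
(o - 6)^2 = o^2 - 12*o + 36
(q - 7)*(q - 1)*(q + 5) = q^3 - 3*q^2 - 33*q + 35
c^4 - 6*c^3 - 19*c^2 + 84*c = c*(c - 7)*(c - 3)*(c + 4)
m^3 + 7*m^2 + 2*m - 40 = (m - 2)*(m + 4)*(m + 5)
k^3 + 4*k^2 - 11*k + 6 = (k - 1)^2*(k + 6)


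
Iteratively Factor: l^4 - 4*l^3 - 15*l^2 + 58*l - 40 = (l - 2)*(l^3 - 2*l^2 - 19*l + 20) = (l - 2)*(l - 1)*(l^2 - l - 20) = (l - 5)*(l - 2)*(l - 1)*(l + 4)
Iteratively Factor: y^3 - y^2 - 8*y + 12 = (y - 2)*(y^2 + y - 6) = (y - 2)*(y + 3)*(y - 2)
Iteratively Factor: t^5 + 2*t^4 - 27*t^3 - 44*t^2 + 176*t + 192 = (t - 4)*(t^4 + 6*t^3 - 3*t^2 - 56*t - 48) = (t - 4)*(t - 3)*(t^3 + 9*t^2 + 24*t + 16) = (t - 4)*(t - 3)*(t + 1)*(t^2 + 8*t + 16) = (t - 4)*(t - 3)*(t + 1)*(t + 4)*(t + 4)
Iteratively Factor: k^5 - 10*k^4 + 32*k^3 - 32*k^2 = (k - 4)*(k^4 - 6*k^3 + 8*k^2) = k*(k - 4)*(k^3 - 6*k^2 + 8*k) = k*(k - 4)^2*(k^2 - 2*k) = k^2*(k - 4)^2*(k - 2)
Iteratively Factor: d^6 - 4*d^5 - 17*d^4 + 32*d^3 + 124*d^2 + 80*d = (d + 1)*(d^5 - 5*d^4 - 12*d^3 + 44*d^2 + 80*d) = d*(d + 1)*(d^4 - 5*d^3 - 12*d^2 + 44*d + 80) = d*(d + 1)*(d + 2)*(d^3 - 7*d^2 + 2*d + 40) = d*(d - 5)*(d + 1)*(d + 2)*(d^2 - 2*d - 8) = d*(d - 5)*(d + 1)*(d + 2)^2*(d - 4)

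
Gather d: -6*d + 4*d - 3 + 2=-2*d - 1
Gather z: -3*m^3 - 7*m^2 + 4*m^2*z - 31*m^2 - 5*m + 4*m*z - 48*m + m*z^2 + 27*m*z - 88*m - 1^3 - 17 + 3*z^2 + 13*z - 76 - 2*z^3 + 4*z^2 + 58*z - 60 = -3*m^3 - 38*m^2 - 141*m - 2*z^3 + z^2*(m + 7) + z*(4*m^2 + 31*m + 71) - 154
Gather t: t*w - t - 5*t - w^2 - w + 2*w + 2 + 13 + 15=t*(w - 6) - w^2 + w + 30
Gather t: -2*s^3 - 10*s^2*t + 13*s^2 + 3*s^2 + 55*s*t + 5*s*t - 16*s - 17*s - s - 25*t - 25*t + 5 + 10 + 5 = -2*s^3 + 16*s^2 - 34*s + t*(-10*s^2 + 60*s - 50) + 20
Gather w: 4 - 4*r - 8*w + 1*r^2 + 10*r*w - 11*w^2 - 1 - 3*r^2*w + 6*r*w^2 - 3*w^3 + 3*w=r^2 - 4*r - 3*w^3 + w^2*(6*r - 11) + w*(-3*r^2 + 10*r - 5) + 3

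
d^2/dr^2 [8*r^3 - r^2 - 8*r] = 48*r - 2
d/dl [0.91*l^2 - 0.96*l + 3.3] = 1.82*l - 0.96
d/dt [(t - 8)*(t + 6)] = 2*t - 2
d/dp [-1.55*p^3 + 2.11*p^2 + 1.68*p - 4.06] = -4.65*p^2 + 4.22*p + 1.68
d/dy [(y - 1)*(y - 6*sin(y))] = y + (1 - y)*(6*cos(y) - 1) - 6*sin(y)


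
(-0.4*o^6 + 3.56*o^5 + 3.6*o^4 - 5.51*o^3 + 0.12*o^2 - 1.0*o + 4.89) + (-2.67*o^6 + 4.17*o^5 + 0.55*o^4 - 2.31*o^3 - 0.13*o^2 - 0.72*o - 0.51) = -3.07*o^6 + 7.73*o^5 + 4.15*o^4 - 7.82*o^3 - 0.01*o^2 - 1.72*o + 4.38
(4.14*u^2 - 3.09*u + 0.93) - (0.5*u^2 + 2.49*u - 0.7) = 3.64*u^2 - 5.58*u + 1.63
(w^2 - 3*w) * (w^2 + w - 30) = w^4 - 2*w^3 - 33*w^2 + 90*w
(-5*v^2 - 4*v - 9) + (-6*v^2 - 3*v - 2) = -11*v^2 - 7*v - 11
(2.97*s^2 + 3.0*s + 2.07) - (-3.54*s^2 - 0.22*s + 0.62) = 6.51*s^2 + 3.22*s + 1.45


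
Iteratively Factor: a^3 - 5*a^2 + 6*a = (a - 3)*(a^2 - 2*a) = (a - 3)*(a - 2)*(a)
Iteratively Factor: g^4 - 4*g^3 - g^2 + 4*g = (g - 1)*(g^3 - 3*g^2 - 4*g) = (g - 1)*(g + 1)*(g^2 - 4*g) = (g - 4)*(g - 1)*(g + 1)*(g)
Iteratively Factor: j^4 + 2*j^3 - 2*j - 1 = (j + 1)*(j^3 + j^2 - j - 1) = (j + 1)^2*(j^2 - 1) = (j - 1)*(j + 1)^2*(j + 1)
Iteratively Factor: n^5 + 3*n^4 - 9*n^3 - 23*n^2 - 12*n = (n + 1)*(n^4 + 2*n^3 - 11*n^2 - 12*n) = (n + 1)^2*(n^3 + n^2 - 12*n) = (n - 3)*(n + 1)^2*(n^2 + 4*n) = n*(n - 3)*(n + 1)^2*(n + 4)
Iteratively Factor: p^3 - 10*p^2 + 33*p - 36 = (p - 3)*(p^2 - 7*p + 12) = (p - 3)^2*(p - 4)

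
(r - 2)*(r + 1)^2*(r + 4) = r^4 + 4*r^3 - 3*r^2 - 14*r - 8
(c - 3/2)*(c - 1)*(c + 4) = c^3 + 3*c^2/2 - 17*c/2 + 6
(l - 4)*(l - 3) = l^2 - 7*l + 12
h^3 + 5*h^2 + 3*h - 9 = (h - 1)*(h + 3)^2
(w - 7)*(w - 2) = w^2 - 9*w + 14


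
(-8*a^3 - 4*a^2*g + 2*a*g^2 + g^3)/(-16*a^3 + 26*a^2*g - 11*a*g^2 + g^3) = (4*a^2 + 4*a*g + g^2)/(8*a^2 - 9*a*g + g^2)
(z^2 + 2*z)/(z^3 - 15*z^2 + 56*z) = (z + 2)/(z^2 - 15*z + 56)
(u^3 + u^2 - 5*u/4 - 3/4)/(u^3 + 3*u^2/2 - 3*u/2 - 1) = (u + 3/2)/(u + 2)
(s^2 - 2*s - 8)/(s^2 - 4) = (s - 4)/(s - 2)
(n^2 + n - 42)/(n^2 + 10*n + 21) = (n - 6)/(n + 3)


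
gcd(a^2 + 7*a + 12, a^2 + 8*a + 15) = a + 3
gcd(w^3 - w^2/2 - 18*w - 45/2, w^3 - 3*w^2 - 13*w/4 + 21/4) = w + 3/2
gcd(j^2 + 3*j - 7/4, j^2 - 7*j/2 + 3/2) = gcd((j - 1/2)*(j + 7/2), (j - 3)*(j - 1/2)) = j - 1/2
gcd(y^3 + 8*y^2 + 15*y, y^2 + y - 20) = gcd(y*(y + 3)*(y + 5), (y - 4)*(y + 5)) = y + 5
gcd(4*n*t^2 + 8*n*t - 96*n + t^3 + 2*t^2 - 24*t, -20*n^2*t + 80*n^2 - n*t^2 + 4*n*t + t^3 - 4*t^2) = 4*n*t - 16*n + t^2 - 4*t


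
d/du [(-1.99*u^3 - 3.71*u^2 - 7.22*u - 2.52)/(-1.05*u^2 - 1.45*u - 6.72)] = (2.0895*u^4 + 5.771*u^3 + 37.9169*u^2 + 44.5704*u + 44.8644)/(1.1025*u^4 + 3.045*u^3 + 16.2145*u^2 + 19.488*u + 45.1584)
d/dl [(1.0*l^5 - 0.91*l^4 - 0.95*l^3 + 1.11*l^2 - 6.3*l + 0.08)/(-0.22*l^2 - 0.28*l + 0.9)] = (-0.66*l^6 - 0.7196*l^5 + 5.4734*l^4 - 2.744*l^3 - 4.2618*l^2 + 2.0332*l - 5.6476)/(0.0484*l^4 + 0.1232*l^3 - 0.3176*l^2 - 0.504*l + 0.81)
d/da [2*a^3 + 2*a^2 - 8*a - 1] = 6*a^2 + 4*a - 8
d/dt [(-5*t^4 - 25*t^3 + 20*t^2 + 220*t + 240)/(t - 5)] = 5*(-3*t^4 + 10*t^3 + 79*t^2 - 40*t - 268)/(t^2 - 10*t + 25)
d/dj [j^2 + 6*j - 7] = 2*j + 6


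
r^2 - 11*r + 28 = (r - 7)*(r - 4)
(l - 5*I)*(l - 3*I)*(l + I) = l^3 - 7*I*l^2 - 7*l - 15*I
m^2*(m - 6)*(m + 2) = m^4 - 4*m^3 - 12*m^2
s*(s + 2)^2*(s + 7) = s^4 + 11*s^3 + 32*s^2 + 28*s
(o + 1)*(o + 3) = o^2 + 4*o + 3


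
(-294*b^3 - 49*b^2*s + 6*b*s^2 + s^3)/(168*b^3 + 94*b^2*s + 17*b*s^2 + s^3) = (-7*b + s)/(4*b + s)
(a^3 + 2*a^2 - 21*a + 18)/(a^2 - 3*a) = a + 5 - 6/a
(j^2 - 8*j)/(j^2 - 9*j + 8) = j/(j - 1)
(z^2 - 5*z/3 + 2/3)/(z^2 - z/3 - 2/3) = (3*z - 2)/(3*z + 2)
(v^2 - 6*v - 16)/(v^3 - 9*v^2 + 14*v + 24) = (v^2 - 6*v - 16)/(v^3 - 9*v^2 + 14*v + 24)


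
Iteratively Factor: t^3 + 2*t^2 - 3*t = (t)*(t^2 + 2*t - 3) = t*(t - 1)*(t + 3)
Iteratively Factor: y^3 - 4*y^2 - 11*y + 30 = (y - 2)*(y^2 - 2*y - 15) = (y - 2)*(y + 3)*(y - 5)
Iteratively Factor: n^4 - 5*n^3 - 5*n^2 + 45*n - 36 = (n - 3)*(n^3 - 2*n^2 - 11*n + 12) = (n - 4)*(n - 3)*(n^2 + 2*n - 3) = (n - 4)*(n - 3)*(n + 3)*(n - 1)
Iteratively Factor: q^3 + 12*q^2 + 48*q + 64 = (q + 4)*(q^2 + 8*q + 16) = (q + 4)^2*(q + 4)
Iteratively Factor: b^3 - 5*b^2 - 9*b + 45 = (b + 3)*(b^2 - 8*b + 15) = (b - 5)*(b + 3)*(b - 3)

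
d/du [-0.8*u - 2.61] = -0.800000000000000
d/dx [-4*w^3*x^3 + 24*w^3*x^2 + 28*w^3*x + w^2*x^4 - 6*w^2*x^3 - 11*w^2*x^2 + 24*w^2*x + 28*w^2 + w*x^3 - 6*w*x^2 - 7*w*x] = w*(-12*w^2*x^2 + 48*w^2*x + 28*w^2 + 4*w*x^3 - 18*w*x^2 - 22*w*x + 24*w + 3*x^2 - 12*x - 7)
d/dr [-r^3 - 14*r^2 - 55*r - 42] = -3*r^2 - 28*r - 55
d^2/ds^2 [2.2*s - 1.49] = 0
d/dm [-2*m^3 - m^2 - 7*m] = -6*m^2 - 2*m - 7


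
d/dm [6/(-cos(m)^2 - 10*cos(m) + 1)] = -12*(cos(m) + 5)*sin(m)/(sin(m)^2 - 10*cos(m))^2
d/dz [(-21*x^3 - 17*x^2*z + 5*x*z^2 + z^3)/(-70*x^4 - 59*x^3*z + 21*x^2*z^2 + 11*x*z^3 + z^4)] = (-x^2 + 6*x*z - z^2)/(100*x^4 - 60*x^3*z - 11*x^2*z^2 + 6*x*z^3 + z^4)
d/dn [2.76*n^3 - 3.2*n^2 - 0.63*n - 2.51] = 8.28*n^2 - 6.4*n - 0.63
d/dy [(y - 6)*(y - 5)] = 2*y - 11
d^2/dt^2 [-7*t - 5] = 0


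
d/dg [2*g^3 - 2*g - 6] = 6*g^2 - 2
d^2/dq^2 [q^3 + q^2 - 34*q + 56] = 6*q + 2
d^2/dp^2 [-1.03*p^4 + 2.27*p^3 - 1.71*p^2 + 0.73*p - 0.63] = -12.36*p^2 + 13.62*p - 3.42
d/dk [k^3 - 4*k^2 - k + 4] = 3*k^2 - 8*k - 1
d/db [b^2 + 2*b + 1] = 2*b + 2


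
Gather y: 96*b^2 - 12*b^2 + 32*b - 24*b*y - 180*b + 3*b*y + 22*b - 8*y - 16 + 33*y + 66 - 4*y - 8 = 84*b^2 - 126*b + y*(21 - 21*b) + 42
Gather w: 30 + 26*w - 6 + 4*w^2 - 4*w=4*w^2 + 22*w + 24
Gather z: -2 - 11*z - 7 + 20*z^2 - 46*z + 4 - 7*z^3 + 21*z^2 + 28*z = -7*z^3 + 41*z^2 - 29*z - 5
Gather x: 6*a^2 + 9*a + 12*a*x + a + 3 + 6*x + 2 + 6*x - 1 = 6*a^2 + 10*a + x*(12*a + 12) + 4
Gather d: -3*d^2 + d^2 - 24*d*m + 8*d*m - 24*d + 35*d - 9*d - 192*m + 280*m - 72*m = -2*d^2 + d*(2 - 16*m) + 16*m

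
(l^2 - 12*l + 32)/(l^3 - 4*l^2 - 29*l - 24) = (l - 4)/(l^2 + 4*l + 3)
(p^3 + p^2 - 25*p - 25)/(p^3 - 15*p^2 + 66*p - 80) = (p^2 + 6*p + 5)/(p^2 - 10*p + 16)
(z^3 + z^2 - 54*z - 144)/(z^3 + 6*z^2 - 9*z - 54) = (z - 8)/(z - 3)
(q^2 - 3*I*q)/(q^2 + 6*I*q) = (q - 3*I)/(q + 6*I)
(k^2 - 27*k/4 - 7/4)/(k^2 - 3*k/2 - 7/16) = 4*(k - 7)/(4*k - 7)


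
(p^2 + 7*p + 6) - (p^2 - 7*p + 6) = 14*p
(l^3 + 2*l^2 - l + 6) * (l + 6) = l^4 + 8*l^3 + 11*l^2 + 36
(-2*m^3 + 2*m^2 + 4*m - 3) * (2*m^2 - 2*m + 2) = -4*m^5 + 8*m^4 - 10*m^2 + 14*m - 6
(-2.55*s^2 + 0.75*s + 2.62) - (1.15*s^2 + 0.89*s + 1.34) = -3.7*s^2 - 0.14*s + 1.28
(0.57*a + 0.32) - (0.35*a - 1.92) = 0.22*a + 2.24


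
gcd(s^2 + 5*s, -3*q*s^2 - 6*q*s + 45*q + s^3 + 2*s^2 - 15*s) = s + 5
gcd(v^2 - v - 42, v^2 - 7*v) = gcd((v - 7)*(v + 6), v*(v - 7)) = v - 7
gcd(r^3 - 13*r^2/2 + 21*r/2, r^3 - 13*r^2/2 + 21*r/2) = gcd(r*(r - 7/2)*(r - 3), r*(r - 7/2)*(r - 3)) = r^3 - 13*r^2/2 + 21*r/2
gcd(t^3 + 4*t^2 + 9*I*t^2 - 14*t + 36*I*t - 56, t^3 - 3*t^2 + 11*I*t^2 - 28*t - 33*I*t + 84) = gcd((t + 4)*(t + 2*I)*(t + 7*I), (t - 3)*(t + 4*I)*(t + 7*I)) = t + 7*I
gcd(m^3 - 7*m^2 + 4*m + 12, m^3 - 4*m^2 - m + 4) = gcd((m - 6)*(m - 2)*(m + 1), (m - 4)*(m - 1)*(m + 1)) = m + 1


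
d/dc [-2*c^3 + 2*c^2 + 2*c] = -6*c^2 + 4*c + 2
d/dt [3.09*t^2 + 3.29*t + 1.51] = 6.18*t + 3.29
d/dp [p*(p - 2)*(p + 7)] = 3*p^2 + 10*p - 14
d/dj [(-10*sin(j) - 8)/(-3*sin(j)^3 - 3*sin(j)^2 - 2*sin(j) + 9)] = -2*(30*sin(j)^3 + 51*sin(j)^2 + 24*sin(j) + 53)*cos(j)/(3*sin(j)^3 + 3*sin(j)^2 + 2*sin(j) - 9)^2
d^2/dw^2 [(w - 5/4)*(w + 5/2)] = 2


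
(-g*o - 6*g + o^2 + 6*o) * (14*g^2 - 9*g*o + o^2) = -14*g^3*o - 84*g^3 + 23*g^2*o^2 + 138*g^2*o - 10*g*o^3 - 60*g*o^2 + o^4 + 6*o^3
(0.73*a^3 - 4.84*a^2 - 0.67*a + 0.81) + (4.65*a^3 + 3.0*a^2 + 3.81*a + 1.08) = 5.38*a^3 - 1.84*a^2 + 3.14*a + 1.89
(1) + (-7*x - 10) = -7*x - 9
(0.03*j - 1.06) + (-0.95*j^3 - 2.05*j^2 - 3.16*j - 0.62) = -0.95*j^3 - 2.05*j^2 - 3.13*j - 1.68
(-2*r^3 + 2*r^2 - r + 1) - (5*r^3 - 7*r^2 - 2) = -7*r^3 + 9*r^2 - r + 3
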